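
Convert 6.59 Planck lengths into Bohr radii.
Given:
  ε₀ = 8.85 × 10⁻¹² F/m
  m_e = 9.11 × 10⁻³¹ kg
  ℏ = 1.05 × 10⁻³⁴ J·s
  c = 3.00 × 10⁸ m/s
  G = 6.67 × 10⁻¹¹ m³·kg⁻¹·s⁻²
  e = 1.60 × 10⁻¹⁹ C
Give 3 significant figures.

Planck length: ℓ_P = √(ℏG/c³) = 1.61 × 10⁻³⁵ m
Bohr radius: a₀ = 4πε₀ℏ²/(m_e e²) = 5.26 × 10⁻¹¹ m
6.59 × 1.61 × 10⁻³⁵ / 5.26 × 10⁻¹¹ = 2.02 × 10⁻²⁴

2.02 × 10⁻²⁴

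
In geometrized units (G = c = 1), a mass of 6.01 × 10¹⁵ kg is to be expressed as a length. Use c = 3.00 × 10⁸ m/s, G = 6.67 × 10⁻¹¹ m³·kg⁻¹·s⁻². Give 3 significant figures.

In G = c = 1 units mass has dimensions of length; the conversion factor is G/c².
6.01 × 10¹⁵ kg × (G/c²) = 4.45 × 10⁻¹² m

4.45 × 10⁻¹² m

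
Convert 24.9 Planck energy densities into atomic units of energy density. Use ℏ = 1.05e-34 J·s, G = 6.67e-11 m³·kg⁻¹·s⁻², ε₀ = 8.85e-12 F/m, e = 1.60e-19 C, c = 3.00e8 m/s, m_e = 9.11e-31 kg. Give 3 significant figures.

Planck energy density: u_P = c⁷/(ℏG²) = 4.68e113 J/m³
atomic unit of energy density: u_au = E_h/a₀³ = m_e⁴e¹⁰/((4πε₀)⁵ℏ⁸) = 3.01e13 J/m³
24.9 × 4.68e113 / 3.01e13 = 3.87e101

3.87e101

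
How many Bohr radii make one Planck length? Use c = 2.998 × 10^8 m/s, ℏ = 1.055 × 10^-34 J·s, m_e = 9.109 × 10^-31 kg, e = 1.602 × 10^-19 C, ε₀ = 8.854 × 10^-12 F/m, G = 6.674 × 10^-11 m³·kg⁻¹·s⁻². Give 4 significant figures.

Planck length: ℓ_P = √(ℏG/c³) = 1.616 × 10^-35 m
Bohr radius: a₀ = 4πε₀ℏ²/(m_e e²) = 5.297 × 10^-11 m
ratio = 1.616 × 10^-35 / 5.297 × 10^-11 = 3.051 × 10^-25

3.051 × 10^-25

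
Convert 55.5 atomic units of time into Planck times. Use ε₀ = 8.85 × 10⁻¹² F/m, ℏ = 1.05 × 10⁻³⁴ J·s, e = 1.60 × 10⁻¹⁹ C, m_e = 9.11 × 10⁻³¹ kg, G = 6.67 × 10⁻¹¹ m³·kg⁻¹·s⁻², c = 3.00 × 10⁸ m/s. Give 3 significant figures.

atomic unit of time: τ_au = (4πε₀)²ℏ³/(m_e e⁴) = 2.40 × 10⁻¹⁷ s
Planck time: t_P = √(ℏG/c⁵) = 5.37 × 10⁻⁴⁴ s
55.5 × 2.40 × 10⁻¹⁷ / 5.37 × 10⁻⁴⁴ = 2.48 × 10²⁸

2.48 × 10²⁸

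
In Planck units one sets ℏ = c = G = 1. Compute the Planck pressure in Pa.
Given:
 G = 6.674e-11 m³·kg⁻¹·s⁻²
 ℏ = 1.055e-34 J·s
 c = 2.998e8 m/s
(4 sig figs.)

p_P = c⁷/(ℏG²)
  = 2.177e59 / 4.699e-55
  = 4.632e113 Pa

4.632e113 Pa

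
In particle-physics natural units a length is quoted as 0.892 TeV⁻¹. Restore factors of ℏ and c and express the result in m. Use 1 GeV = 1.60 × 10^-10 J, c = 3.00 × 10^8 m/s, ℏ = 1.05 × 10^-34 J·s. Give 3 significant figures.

1.76 × 10^-19 m

A length is [E]⁻¹ in ℏ=c=1; restore one factor of ℏc.
1 GeV⁻¹ → ℏc × (1 GeV in J)⁻¹ = 1.97 × 10^-16 m.
Convert the energy scale: 0.892 TeV⁻¹ = 8.92 × 10^-4 GeV⁻¹.
Result: 8.92 × 10^-4 × 1.97 × 10^-16 = 1.76 × 10^-19 m.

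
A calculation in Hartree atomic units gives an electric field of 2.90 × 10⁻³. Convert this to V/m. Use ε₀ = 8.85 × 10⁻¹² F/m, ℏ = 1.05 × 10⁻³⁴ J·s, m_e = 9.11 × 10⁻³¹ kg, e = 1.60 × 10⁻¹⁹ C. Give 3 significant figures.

1.51 × 10⁹ V/m

One atomic unit of electric field: E_au = E_h/(e a₀) = m_e²e⁵/((4πε₀)³ℏ⁴) = 5.20 × 10¹¹ V/m.
2.90 × 10⁻³ × 5.20 × 10¹¹ V/m = 1.51 × 10⁹ V/m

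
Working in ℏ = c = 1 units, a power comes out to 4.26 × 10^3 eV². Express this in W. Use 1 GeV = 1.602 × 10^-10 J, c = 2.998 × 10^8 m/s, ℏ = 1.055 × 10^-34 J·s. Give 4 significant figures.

Power is [E]/[T] = [E]²/ℏ.
1 GeV² → 1/ℏ × (1 GeV in J)² = 2.433 × 10^14 W.
Convert the energy scale: 4.26 × 10^3 eV² = 4.26 × 10^-15 GeV².
Result: 4.26 × 10^-15 × 2.433 × 10^14 = 1.036 W.

1.036 W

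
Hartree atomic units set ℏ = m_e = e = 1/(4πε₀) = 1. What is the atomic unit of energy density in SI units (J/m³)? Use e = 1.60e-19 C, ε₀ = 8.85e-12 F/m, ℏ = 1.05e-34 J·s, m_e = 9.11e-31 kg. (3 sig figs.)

From ℏ = m_e = e = 1/(4πε₀) = 1 the energy density scale is u_au = E_h/a₀³ = m_e⁴e¹⁰/((4πε₀)⁵ℏ⁸).
E_h = 4.38e-18 J
a₀ = 5.26e-11 m
E_h/a₀³ = 3.01e13 J/m³

3.01e13 J/m³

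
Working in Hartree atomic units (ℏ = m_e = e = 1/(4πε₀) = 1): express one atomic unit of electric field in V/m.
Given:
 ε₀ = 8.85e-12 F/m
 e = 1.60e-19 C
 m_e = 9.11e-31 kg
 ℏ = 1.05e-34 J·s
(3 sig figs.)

From ℏ = m_e = e = 1/(4πε₀) = 1 the electric field scale is E_au = E_h/(e a₀) = m_e²e⁵/((4πε₀)³ℏ⁴).
E_h = 4.38e-18 J
a₀ = 5.26e-11 m
E_h/(e·a₀) = 5.20e11 V/m

5.20e11 V/m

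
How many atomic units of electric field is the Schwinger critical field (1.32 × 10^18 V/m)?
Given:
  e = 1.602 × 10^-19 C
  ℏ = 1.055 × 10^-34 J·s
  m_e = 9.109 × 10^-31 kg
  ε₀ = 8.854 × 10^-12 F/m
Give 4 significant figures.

2.573 × 10^6

atomic unit of electric field: E_au = E_h/(e a₀) = m_e²e⁵/((4πε₀)³ℏ⁴) = 5.131 × 10^11 V/m.
1.32 × 10^18 / 5.131 × 10^11 = 2.573 × 10^6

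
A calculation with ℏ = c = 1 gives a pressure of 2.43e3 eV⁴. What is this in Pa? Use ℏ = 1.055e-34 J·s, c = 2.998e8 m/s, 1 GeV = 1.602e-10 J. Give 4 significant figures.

Pressure is [E]/[L]³ = [E]⁴/(ℏc)³.
1 GeV⁴ → 1/(ℏc)³ × (1 GeV in J)⁴ = 2.082e37 Pa.
Convert the energy scale: 2.43e3 eV⁴ = 2.43e-33 GeV⁴.
Result: 2.43e-33 × 2.082e37 = 5.058e4 Pa.

5.058e4 Pa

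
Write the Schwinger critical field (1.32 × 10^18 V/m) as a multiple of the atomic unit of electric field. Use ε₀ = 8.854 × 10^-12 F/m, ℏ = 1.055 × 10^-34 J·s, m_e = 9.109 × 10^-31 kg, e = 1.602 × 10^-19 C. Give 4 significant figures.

atomic unit of electric field: E_au = E_h/(e a₀) = m_e²e⁵/((4πε₀)³ℏ⁴) = 5.131 × 10^11 V/m.
1.32 × 10^18 / 5.131 × 10^11 = 2.573 × 10^6

2.573 × 10^6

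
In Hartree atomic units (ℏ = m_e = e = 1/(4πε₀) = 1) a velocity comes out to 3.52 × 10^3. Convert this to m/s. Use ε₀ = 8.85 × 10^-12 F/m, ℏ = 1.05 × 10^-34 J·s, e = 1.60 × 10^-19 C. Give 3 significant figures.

7.72 × 10^9 m/s

One atomic unit of velocity: v_au = e²/(4πε₀ℏ) = 2.19 × 10^6 m/s.
3.52 × 10^3 × 2.19 × 10^6 m/s = 7.72 × 10^9 m/s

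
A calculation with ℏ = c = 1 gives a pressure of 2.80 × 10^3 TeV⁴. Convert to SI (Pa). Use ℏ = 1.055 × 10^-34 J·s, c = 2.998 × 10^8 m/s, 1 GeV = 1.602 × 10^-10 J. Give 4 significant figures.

5.828 × 10^52 Pa

Pressure is [E]/[L]³ = [E]⁴/(ℏc)³.
1 GeV⁴ → 1/(ℏc)³ × (1 GeV in J)⁴ = 2.082 × 10^37 Pa.
Convert the energy scale: 2.80 × 10^3 TeV⁴ = 2.80 × 10^15 GeV⁴.
Result: 2.80 × 10^15 × 2.082 × 10^37 = 5.828 × 10^52 Pa.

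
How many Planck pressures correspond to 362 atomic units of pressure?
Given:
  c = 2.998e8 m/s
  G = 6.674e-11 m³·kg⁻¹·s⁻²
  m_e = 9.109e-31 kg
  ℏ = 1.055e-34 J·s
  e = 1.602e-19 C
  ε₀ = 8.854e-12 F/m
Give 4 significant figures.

2.289e-98

atomic unit of pressure: P_au = E_h/a₀³ = m_e⁴e¹⁰/((4πε₀)⁵ℏ⁸) = 2.929e13 Pa
Planck pressure: p_P = c⁷/(ℏG²) = 4.632e113 Pa
362 × 2.929e13 / 4.632e113 = 2.289e-98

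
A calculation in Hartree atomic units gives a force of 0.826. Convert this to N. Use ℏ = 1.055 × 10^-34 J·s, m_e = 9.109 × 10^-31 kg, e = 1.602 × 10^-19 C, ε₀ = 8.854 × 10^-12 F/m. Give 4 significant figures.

One atomic unit of force: F_au = E_h/a₀ = m_e²e⁶/((4πε₀)³ℏ⁴) = 8.220 × 10^-8 N.
0.826 × 8.220 × 10^-8 N = 6.790 × 10^-8 N

6.790 × 10^-8 N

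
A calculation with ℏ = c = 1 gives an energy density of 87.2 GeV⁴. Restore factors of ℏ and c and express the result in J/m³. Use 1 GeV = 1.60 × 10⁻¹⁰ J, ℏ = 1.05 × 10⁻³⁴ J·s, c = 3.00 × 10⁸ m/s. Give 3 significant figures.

[E]/[L]³ = [E]⁴/(ℏc)³; restore (ℏc)⁻³.
1 GeV⁴ → 1/(ℏc)³ × (1 GeV in J)⁴ = 2.10 × 10³⁷ J/m³.
Result: 87.2 × 2.10 × 10³⁷ = 1.83 × 10³⁹ J/m³.

1.83 × 10³⁹ J/m³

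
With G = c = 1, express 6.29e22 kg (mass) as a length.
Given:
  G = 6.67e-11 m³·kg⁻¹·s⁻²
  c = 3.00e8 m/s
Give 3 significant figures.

4.66e-5 m

In G = c = 1 units mass has dimensions of length; the conversion factor is G/c².
6.29e22 kg × (G/c²) = 4.66e-5 m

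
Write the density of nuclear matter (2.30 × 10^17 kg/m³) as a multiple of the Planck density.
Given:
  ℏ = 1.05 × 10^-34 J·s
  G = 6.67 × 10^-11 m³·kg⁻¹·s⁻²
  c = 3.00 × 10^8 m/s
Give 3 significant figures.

4.42 × 10^-80

Planck density: ρ_P = c⁵/(ℏG²) = 5.20 × 10^96 kg/m³.
2.30 × 10^17 / 5.20 × 10^96 = 4.42 × 10^-80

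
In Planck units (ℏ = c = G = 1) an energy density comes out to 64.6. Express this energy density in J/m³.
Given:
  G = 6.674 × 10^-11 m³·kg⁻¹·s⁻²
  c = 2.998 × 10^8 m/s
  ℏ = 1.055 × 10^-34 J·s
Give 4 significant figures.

2.992 × 10^115 J/m³

One Planck energy density: u_P = c⁷/(ℏG²) = 4.632 × 10^113 J/m³.
64.6 × 4.632 × 10^113 J/m³ = 2.992 × 10^115 J/m³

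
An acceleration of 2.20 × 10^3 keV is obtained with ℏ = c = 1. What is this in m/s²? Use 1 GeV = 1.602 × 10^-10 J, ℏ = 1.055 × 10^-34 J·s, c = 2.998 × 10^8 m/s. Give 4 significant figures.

Acceleration is [L]/[T]² = c·[E]/ℏ.
1 GeV → c/ℏ × (1 GeV in J) = 4.552 × 10^32 m/s².
Convert the energy scale: 2.20 × 10^3 keV = 2.20 × 10^-3 GeV.
Result: 2.20 × 10^-3 × 4.552 × 10^32 = 1.002 × 10^30 m/s².

1.002 × 10^30 m/s²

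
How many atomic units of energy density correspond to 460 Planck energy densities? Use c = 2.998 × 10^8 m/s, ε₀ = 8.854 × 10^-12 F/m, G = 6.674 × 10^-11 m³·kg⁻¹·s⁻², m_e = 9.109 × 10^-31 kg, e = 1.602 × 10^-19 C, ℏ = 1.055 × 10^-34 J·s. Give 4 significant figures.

7.275 × 10^102

Planck energy density: u_P = c⁷/(ℏG²) = 4.632 × 10^113 J/m³
atomic unit of energy density: u_au = E_h/a₀³ = m_e⁴e¹⁰/((4πε₀)⁵ℏ⁸) = 2.929 × 10^13 J/m³
460 × 4.632 × 10^113 / 2.929 × 10^13 = 7.275 × 10^102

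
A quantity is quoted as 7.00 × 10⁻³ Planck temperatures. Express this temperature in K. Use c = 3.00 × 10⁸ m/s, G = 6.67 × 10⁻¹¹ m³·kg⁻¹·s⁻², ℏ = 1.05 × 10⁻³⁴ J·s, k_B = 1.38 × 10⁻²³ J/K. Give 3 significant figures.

9.92 × 10²⁹ K

One Planck temperature: T_P = √(ℏc⁵/G) / k_B = 1.42 × 10³² K.
7.00 × 10⁻³ × 1.42 × 10³² K = 9.92 × 10²⁹ K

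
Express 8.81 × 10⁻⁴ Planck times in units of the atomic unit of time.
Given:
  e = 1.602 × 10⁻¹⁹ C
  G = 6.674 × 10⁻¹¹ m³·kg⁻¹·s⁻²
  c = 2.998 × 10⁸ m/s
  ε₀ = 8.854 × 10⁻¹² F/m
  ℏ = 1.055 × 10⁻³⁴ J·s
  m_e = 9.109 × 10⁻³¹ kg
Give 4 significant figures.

Planck time: t_P = √(ℏG/c⁵) = 5.392 × 10⁻⁴⁴ s
atomic unit of time: τ_au = (4πε₀)²ℏ³/(m_e e⁴) = 2.423 × 10⁻¹⁷ s
8.81 × 10⁻⁴ × 5.392 × 10⁻⁴⁴ / 2.423 × 10⁻¹⁷ = 1.961 × 10⁻³⁰

1.961 × 10⁻³⁰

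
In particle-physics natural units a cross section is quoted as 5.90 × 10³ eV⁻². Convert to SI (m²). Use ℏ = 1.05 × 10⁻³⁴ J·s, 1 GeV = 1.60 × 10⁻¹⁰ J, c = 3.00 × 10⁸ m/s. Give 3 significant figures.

2.29 × 10⁻¹⁰ m²

Area is [L]² = [E]⁻²·(ℏc)²; restore (ℏc)².
1 GeV⁻² → (ℏc)² × (1 GeV in J)⁻² = 3.88 × 10⁻³² m².
Convert the energy scale: 5.90 × 10³ eV⁻² = 5.90 × 10²¹ GeV⁻².
Result: 5.90 × 10²¹ × 3.88 × 10⁻³² = 2.29 × 10⁻¹⁰ m².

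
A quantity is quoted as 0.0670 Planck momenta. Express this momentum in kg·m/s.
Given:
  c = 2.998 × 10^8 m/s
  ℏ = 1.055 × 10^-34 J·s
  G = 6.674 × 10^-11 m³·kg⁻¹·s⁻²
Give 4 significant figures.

One Planck momentum: p_P = √(ℏc³/G) = 6.527 kg·m/s.
0.0670 × 6.527 kg·m/s = 0.4373 kg·m/s

0.4373 kg·m/s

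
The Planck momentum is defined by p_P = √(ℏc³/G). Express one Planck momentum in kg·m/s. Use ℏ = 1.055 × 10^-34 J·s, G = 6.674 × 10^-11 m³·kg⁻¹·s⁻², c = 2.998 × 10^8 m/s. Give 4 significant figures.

p_P = √(ℏc³/G)
  = √(42.60)
  = 6.527 kg·m/s

6.527 kg·m/s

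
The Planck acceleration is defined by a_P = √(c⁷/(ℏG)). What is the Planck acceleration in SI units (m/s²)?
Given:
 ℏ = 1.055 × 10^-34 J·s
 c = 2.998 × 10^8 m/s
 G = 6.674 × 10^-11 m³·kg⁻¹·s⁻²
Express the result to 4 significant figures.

5.560 × 10^51 m/s²

a_P = √(c⁷/(ℏG))
  = √(3.092 × 10^103)
  = 5.560 × 10^51 m/s²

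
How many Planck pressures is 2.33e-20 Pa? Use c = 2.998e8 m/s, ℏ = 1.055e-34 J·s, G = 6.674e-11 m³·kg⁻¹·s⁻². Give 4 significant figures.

5.030e-134

Planck pressure: p_P = c⁷/(ℏG²) = 4.632e113 Pa.
2.33e-20 / 4.632e113 = 5.030e-134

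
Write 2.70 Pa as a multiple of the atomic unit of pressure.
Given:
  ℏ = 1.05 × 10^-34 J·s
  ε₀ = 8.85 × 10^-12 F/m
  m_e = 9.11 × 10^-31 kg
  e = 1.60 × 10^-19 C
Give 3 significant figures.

8.96 × 10^-14

atomic unit of pressure: P_au = E_h/a₀³ = m_e⁴e¹⁰/((4πε₀)⁵ℏ⁸) = 3.01 × 10^13 Pa.
2.70 / 3.01 × 10^13 = 8.96 × 10^-14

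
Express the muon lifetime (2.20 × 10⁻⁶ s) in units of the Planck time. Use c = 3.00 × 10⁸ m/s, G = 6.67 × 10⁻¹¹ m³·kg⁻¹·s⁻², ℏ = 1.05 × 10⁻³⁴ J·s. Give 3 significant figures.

Planck time: t_P = √(ℏG/c⁵) = 5.37 × 10⁻⁴⁴ s.
2.20 × 10⁻⁶ / 5.37 × 10⁻⁴⁴ = 4.10 × 10³⁷

4.10 × 10³⁷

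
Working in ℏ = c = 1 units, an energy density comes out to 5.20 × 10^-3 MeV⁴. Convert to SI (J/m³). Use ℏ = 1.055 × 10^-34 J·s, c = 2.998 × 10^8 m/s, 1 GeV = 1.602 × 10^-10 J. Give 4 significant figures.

1.082 × 10^23 J/m³

[E]/[L]³ = [E]⁴/(ℏc)³; restore (ℏc)⁻³.
1 GeV⁴ → 1/(ℏc)³ × (1 GeV in J)⁴ = 2.082 × 10^37 J/m³.
Convert the energy scale: 5.20 × 10^-3 MeV⁴ = 5.20 × 10^-15 GeV⁴.
Result: 5.20 × 10^-15 × 2.082 × 10^37 = 1.082 × 10^23 J/m³.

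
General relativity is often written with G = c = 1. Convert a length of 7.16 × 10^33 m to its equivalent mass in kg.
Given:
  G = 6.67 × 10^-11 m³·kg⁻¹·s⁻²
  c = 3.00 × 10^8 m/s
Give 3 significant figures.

9.66 × 10^60 kg

Length → mass via c²/G.
7.16 × 10^33 m × (c²/G) = 9.66 × 10^60 kg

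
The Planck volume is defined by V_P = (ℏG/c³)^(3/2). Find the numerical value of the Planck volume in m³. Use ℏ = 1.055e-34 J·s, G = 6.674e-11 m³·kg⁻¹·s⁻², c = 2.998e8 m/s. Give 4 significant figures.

4.224e-105 m³

V_P = (ℏG/c³)^(3/2)
  = √(1.784e-209)
  = 4.224e-105 m³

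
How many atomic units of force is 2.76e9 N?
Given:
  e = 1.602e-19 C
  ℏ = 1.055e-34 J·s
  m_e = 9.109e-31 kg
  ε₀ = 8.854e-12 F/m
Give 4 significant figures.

atomic unit of force: F_au = E_h/a₀ = m_e²e⁶/((4πε₀)³ℏ⁴) = 8.220e-8 N.
2.76e9 / 8.220e-8 = 3.358e16

3.358e16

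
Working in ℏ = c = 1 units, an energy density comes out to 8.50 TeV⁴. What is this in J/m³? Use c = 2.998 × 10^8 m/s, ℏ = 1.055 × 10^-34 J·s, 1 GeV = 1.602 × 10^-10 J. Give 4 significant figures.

[E]/[L]³ = [E]⁴/(ℏc)³; restore (ℏc)⁻³.
1 GeV⁴ → 1/(ℏc)³ × (1 GeV in J)⁴ = 2.082 × 10^37 J/m³.
Convert the energy scale: 8.50 TeV⁴ = 8.50 × 10^12 GeV⁴.
Result: 8.50 × 10^12 × 2.082 × 10^37 = 1.769 × 10^50 J/m³.

1.769 × 10^50 J/m³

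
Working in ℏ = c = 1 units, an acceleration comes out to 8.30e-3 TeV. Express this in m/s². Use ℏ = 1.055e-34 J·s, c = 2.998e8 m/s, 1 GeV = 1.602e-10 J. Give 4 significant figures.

3.779e33 m/s²

Acceleration is [L]/[T]² = c·[E]/ℏ.
1 GeV → c/ℏ × (1 GeV in J) = 4.552e32 m/s².
Convert the energy scale: 8.30e-3 TeV = 8.30 GeV.
Result: 8.30 × 4.552e32 = 3.779e33 m/s².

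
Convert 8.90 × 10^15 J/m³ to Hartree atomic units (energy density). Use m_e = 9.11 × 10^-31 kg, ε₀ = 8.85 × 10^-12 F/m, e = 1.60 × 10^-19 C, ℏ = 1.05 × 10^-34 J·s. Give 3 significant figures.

295

atomic unit of energy density: u_au = E_h/a₀³ = m_e⁴e¹⁰/((4πε₀)⁵ℏ⁸) = 3.01 × 10^13 J/m³.
8.90 × 10^15 / 3.01 × 10^13 = 295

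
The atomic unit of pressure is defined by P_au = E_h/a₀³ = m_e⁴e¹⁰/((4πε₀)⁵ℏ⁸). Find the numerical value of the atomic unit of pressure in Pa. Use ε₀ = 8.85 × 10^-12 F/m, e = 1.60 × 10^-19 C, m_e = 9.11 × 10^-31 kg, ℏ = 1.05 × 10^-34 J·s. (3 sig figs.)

3.01 × 10^13 Pa

P_au = E_h/a₀³ = m_e⁴e¹⁰/((4πε₀)⁵ℏ⁸)
E_h = 4.38 × 10^-18 J
a₀ = 5.26 × 10^-11 m
E_h/a₀³ = 3.01 × 10^13 Pa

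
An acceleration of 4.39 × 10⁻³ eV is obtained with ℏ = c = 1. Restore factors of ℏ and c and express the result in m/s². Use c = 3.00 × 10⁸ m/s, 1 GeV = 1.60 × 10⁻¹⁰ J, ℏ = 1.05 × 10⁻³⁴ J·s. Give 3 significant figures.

Acceleration is [L]/[T]² = c·[E]/ℏ.
1 GeV → c/ℏ × (1 GeV in J) = 4.57 × 10³² m/s².
Convert the energy scale: 4.39 × 10⁻³ eV = 4.39 × 10⁻¹² GeV.
Result: 4.39 × 10⁻¹² × 4.57 × 10³² = 2.01 × 10²¹ m/s².

2.01 × 10²¹ m/s²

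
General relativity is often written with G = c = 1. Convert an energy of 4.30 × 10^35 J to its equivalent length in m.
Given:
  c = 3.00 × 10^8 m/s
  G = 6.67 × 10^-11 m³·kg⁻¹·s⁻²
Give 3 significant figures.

Energy → length via G/c⁴.
4.30 × 10^35 J × (G/c⁴) = 3.54 × 10^-9 m

3.54 × 10^-9 m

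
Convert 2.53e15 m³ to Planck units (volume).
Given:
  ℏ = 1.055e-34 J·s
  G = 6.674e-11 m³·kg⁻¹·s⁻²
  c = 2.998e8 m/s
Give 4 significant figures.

5.990e119

Planck volume: V_P = (ℏG/c³)^(3/2) = 4.224e-105 m³.
2.53e15 / 4.224e-105 = 5.990e119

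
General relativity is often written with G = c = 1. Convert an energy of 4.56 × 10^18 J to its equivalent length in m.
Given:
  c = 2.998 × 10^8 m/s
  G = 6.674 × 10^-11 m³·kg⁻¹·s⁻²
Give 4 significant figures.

Energy → length via G/c⁴.
4.56 × 10^18 J × (G/c⁴) = 3.767 × 10^-26 m

3.767 × 10^-26 m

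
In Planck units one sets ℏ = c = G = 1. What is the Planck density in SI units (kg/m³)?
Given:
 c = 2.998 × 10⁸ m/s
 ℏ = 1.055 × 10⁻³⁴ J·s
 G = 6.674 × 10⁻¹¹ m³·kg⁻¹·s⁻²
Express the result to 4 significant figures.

ρ_P = c⁵/(ℏG²)
  = 2.422 × 10⁴² / 4.699 × 10⁻⁵⁵
  = 5.154 × 10⁹⁶ kg/m³

5.154 × 10⁹⁶ kg/m³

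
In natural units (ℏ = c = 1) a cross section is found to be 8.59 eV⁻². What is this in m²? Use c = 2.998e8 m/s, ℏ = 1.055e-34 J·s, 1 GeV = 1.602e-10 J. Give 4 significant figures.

Area is [L]² = [E]⁻²·(ℏc)²; restore (ℏc)².
1 GeV⁻² → (ℏc)² × (1 GeV in J)⁻² = 3.898e-32 m².
Convert the energy scale: 8.59 eV⁻² = 8.59e18 GeV⁻².
Result: 8.59e18 × 3.898e-32 = 3.348e-13 m².

3.348e-13 m²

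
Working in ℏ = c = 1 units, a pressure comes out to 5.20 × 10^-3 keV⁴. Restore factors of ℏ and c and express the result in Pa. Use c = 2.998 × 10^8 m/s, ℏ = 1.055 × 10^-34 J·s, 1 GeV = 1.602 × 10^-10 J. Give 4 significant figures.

Pressure is [E]/[L]³ = [E]⁴/(ℏc)³.
1 GeV⁴ → 1/(ℏc)³ × (1 GeV in J)⁴ = 2.082 × 10^37 Pa.
Convert the energy scale: 5.20 × 10^-3 keV⁴ = 5.20 × 10^-27 GeV⁴.
Result: 5.20 × 10^-27 × 2.082 × 10^37 = 1.082 × 10^11 Pa.

1.082 × 10^11 Pa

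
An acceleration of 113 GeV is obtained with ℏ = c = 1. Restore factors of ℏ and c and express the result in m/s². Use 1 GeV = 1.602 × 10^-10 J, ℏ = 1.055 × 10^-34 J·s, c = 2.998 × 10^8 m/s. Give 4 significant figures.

Acceleration is [L]/[T]² = c·[E]/ℏ.
1 GeV → c/ℏ × (1 GeV in J) = 4.552 × 10^32 m/s².
Result: 113 × 4.552 × 10^32 = 5.144 × 10^34 m/s².

5.144 × 10^34 m/s²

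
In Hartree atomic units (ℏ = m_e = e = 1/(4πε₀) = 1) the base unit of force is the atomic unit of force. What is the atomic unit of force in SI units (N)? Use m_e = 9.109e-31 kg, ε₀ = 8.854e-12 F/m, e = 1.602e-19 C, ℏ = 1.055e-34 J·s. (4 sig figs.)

8.220e-8 N

F_au = E_h/a₀ = m_e²e⁶/((4πε₀)³ℏ⁴)
E_h = 4.354e-18 J
a₀ = 5.297e-11 m
E_h/a₀ = 8.220e-8 N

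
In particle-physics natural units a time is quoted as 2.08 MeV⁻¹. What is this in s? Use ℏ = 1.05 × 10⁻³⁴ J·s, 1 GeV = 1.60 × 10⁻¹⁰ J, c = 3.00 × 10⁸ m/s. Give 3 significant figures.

A time is [E]⁻¹ in ℏ=c=1; restore one factor of ℏ.
1 GeV⁻¹ → ℏ × (1 GeV in J)⁻¹ = 6.56 × 10⁻²⁵ s.
Convert the energy scale: 2.08 MeV⁻¹ = 2.08 × 10³ GeV⁻¹.
Result: 2.08 × 10³ × 6.56 × 10⁻²⁵ = 1.37 × 10⁻²¹ s.

1.37 × 10⁻²¹ s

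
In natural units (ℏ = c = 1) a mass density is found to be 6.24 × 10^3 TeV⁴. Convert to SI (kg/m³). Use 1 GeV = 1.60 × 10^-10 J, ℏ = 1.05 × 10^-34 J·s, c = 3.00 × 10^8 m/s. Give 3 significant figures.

Mass density is [E]/(c²[L]³) = [E]⁴/(ℏ³c⁵).
1 GeV⁴ → 1/(ℏ³c⁵) × (1 GeV in J)⁴ = 2.33 × 10^20 kg/m³.
Convert the energy scale: 6.24 × 10^3 TeV⁴ = 6.24 × 10^15 GeV⁴.
Result: 6.24 × 10^15 × 2.33 × 10^20 = 1.45 × 10^36 kg/m³.

1.45 × 10^36 kg/m³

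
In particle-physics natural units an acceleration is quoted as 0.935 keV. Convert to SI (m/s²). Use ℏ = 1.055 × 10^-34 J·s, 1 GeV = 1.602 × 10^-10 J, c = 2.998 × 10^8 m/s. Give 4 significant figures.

Acceleration is [L]/[T]² = c·[E]/ℏ.
1 GeV → c/ℏ × (1 GeV in J) = 4.552 × 10^32 m/s².
Convert the energy scale: 0.935 keV = 9.35 × 10^-7 GeV.
Result: 9.35 × 10^-7 × 4.552 × 10^32 = 4.257 × 10^26 m/s².

4.257 × 10^26 m/s²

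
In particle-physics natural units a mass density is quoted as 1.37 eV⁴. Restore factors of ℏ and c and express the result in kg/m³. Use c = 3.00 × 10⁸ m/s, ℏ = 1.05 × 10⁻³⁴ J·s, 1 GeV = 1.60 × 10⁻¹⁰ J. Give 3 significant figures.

3.19 × 10⁻¹⁶ kg/m³

Mass density is [E]/(c²[L]³) = [E]⁴/(ℏ³c⁵).
1 GeV⁴ → 1/(ℏ³c⁵) × (1 GeV in J)⁴ = 2.33 × 10²⁰ kg/m³.
Convert the energy scale: 1.37 eV⁴ = 1.37 × 10⁻³⁶ GeV⁴.
Result: 1.37 × 10⁻³⁶ × 2.33 × 10²⁰ = 3.19 × 10⁻¹⁶ kg/m³.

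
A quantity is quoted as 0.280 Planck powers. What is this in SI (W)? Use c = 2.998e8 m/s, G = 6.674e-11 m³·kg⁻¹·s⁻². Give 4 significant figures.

One Planck power: P_P = c⁵/G = 3.629e52 W.
0.280 × 3.629e52 W = 1.016e52 W

1.016e52 W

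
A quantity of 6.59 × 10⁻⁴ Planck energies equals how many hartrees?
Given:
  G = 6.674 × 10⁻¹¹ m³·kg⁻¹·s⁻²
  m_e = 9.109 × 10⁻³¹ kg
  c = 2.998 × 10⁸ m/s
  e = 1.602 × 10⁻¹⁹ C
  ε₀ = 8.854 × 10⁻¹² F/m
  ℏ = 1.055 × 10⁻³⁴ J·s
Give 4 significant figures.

Planck energy: E_P = √(ℏc⁵/G) = 1.957 × 10⁹ J
hartree: E_h = m_e e⁴/(4πε₀ℏ)² = 4.354 × 10⁻¹⁸ J
6.59 × 10⁻⁴ × 1.957 × 10⁹ / 4.354 × 10⁻¹⁸ = 2.961 × 10²³

2.961 × 10²³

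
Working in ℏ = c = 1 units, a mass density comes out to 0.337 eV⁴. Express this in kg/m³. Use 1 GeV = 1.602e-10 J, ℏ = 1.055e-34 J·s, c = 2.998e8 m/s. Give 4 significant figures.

Mass density is [E]/(c²[L]³) = [E]⁴/(ℏ³c⁵).
1 GeV⁴ → 1/(ℏ³c⁵) × (1 GeV in J)⁴ = 2.316e20 kg/m³.
Convert the energy scale: 0.337 eV⁴ = 3.37e-37 GeV⁴.
Result: 3.37e-37 × 2.316e20 = 7.805e-17 kg/m³.

7.805e-17 kg/m³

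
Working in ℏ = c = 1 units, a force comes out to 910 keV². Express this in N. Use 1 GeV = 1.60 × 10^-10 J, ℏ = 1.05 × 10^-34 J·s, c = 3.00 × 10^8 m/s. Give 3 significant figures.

7.40 × 10^-4 N

Force is [E]/[L] = [E]²/(ℏc); restore (ℏc)⁻¹.
1 GeV² → 1/(ℏc) × (1 GeV in J)² = 8.13 × 10^5 N.
Convert the energy scale: 910 keV² = 9.10 × 10^-10 GeV².
Result: 9.10 × 10^-10 × 8.13 × 10^5 = 7.40 × 10^-4 N.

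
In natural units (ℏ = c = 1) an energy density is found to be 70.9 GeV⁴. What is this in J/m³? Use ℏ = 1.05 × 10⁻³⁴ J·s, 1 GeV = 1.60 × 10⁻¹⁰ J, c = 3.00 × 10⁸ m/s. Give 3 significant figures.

[E]/[L]³ = [E]⁴/(ℏc)³; restore (ℏc)⁻³.
1 GeV⁴ → 1/(ℏc)³ × (1 GeV in J)⁴ = 2.10 × 10³⁷ J/m³.
Result: 70.9 × 2.10 × 10³⁷ = 1.49 × 10³⁹ J/m³.

1.49 × 10³⁹ J/m³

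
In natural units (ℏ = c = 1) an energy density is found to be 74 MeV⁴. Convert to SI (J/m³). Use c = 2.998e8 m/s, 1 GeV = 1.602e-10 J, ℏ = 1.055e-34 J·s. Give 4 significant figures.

1.540e27 J/m³

[E]/[L]³ = [E]⁴/(ℏc)³; restore (ℏc)⁻³.
1 GeV⁴ → 1/(ℏc)³ × (1 GeV in J)⁴ = 2.082e37 J/m³.
Convert the energy scale: 74 MeV⁴ = 7.40e-11 GeV⁴.
Result: 7.40e-11 × 2.082e37 = 1.540e27 J/m³.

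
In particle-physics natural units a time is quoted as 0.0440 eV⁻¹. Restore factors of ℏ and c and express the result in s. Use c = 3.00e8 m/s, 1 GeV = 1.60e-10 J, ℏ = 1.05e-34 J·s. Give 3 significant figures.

2.89e-17 s

A time is [E]⁻¹ in ℏ=c=1; restore one factor of ℏ.
1 GeV⁻¹ → ℏ × (1 GeV in J)⁻¹ = 6.56e-25 s.
Convert the energy scale: 0.0440 eV⁻¹ = 4.40e7 GeV⁻¹.
Result: 4.40e7 × 6.56e-25 = 2.89e-17 s.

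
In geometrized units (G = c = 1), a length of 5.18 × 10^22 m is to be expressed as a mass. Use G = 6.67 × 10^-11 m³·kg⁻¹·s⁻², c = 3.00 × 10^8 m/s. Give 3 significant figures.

Length → mass via c²/G.
5.18 × 10^22 m × (c²/G) = 6.99 × 10^49 kg

6.99 × 10^49 kg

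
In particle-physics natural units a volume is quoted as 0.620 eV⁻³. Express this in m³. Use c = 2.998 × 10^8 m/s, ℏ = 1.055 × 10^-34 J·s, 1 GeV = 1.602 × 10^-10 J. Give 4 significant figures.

4.772 × 10^-21 m³

Volume is [L]³ = [E]⁻³·(ℏc)³.
1 GeV⁻³ → (ℏc)³ × (1 GeV in J)⁻³ = 7.696 × 10^-48 m³.
Convert the energy scale: 0.620 eV⁻³ = 6.20 × 10^26 GeV⁻³.
Result: 6.20 × 10^26 × 7.696 × 10^-48 = 4.772 × 10^-21 m³.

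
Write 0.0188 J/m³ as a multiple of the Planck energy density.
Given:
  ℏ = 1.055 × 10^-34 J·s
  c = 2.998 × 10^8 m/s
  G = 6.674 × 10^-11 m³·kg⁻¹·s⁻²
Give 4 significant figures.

Planck energy density: u_P = c⁷/(ℏG²) = 4.632 × 10^113 J/m³.
0.0188 / 4.632 × 10^113 = 4.058 × 10^-116

4.058 × 10^-116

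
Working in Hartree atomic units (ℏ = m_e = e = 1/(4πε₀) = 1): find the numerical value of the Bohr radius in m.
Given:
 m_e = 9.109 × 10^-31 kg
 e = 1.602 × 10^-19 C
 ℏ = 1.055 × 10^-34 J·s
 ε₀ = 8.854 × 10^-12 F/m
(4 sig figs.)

The unique combination of the constants set to 1 with dimensions of length is a₀ = 4πε₀ℏ²/(m_e e²).
  = 1.238 × 10^-78 / 2.338 × 10^-68
  = 5.297 × 10^-11 m

5.297 × 10^-11 m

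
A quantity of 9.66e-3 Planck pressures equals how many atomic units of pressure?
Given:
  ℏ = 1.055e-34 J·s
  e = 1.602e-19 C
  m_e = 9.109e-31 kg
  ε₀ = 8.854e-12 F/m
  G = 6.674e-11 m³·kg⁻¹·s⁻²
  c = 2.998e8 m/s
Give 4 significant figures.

1.528e98

Planck pressure: p_P = c⁷/(ℏG²) = 4.632e113 Pa
atomic unit of pressure: P_au = E_h/a₀³ = m_e⁴e¹⁰/((4πε₀)⁵ℏ⁸) = 2.929e13 Pa
9.66e-3 × 4.632e113 / 2.929e13 = 1.528e98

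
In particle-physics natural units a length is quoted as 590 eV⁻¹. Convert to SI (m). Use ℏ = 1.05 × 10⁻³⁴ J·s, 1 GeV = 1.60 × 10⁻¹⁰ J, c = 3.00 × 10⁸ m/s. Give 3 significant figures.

1.16 × 10⁻⁴ m

A length is [E]⁻¹ in ℏ=c=1; restore one factor of ℏc.
1 GeV⁻¹ → ℏc × (1 GeV in J)⁻¹ = 1.97 × 10⁻¹⁶ m.
Convert the energy scale: 590 eV⁻¹ = 5.90 × 10¹¹ GeV⁻¹.
Result: 5.90 × 10¹¹ × 1.97 × 10⁻¹⁶ = 1.16 × 10⁻⁴ m.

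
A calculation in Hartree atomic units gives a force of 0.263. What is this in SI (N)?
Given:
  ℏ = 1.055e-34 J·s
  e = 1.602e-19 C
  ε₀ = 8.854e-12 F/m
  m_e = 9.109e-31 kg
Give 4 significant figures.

One atomic unit of force: F_au = E_h/a₀ = m_e²e⁶/((4πε₀)³ℏ⁴) = 8.220e-8 N.
0.263 × 8.220e-8 N = 2.162e-8 N

2.162e-8 N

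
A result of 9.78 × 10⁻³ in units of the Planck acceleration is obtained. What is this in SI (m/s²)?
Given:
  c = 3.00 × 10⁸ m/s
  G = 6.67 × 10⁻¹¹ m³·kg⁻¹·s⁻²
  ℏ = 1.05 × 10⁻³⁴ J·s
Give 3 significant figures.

5.47 × 10⁴⁹ m/s²

One Planck acceleration: a_P = √(c⁷/(ℏG)) = 5.59 × 10⁵¹ m/s².
9.78 × 10⁻³ × 5.59 × 10⁵¹ m/s² = 5.47 × 10⁴⁹ m/s²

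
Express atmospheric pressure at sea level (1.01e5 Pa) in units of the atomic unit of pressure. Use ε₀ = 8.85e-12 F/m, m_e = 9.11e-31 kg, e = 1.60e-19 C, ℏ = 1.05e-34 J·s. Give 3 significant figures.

atomic unit of pressure: P_au = E_h/a₀³ = m_e⁴e¹⁰/((4πε₀)⁵ℏ⁸) = 3.01e13 Pa.
1.01e5 / 3.01e13 = 3.35e-9

3.35e-9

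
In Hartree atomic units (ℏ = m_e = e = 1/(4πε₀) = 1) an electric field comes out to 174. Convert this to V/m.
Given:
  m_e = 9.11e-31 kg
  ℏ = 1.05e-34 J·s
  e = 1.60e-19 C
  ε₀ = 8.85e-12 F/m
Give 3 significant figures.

One atomic unit of electric field: E_au = E_h/(e a₀) = m_e²e⁵/((4πε₀)³ℏ⁴) = 5.20e11 V/m.
174 × 5.20e11 V/m = 9.06e13 V/m

9.06e13 V/m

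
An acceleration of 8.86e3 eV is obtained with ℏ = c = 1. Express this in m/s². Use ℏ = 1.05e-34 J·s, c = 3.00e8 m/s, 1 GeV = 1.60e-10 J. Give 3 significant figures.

4.05e27 m/s²

Acceleration is [L]/[T]² = c·[E]/ℏ.
1 GeV → c/ℏ × (1 GeV in J) = 4.57e32 m/s².
Convert the energy scale: 8.86e3 eV = 8.86e-6 GeV.
Result: 8.86e-6 × 4.57e32 = 4.05e27 m/s².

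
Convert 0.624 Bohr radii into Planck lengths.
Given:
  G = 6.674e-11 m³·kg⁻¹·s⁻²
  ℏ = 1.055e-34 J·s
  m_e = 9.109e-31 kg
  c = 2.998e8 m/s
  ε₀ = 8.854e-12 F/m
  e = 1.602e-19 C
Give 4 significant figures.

Bohr radius: a₀ = 4πε₀ℏ²/(m_e e²) = 5.297e-11 m
Planck length: ℓ_P = √(ℏG/c³) = 1.616e-35 m
0.624 × 5.297e-11 / 1.616e-35 = 2.045e24

2.045e24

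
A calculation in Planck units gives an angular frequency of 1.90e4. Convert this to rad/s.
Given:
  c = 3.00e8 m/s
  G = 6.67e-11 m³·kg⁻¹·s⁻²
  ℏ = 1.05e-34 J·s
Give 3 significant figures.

3.54e47 rad/s

One Planck angular frequency: ω_P = √(c⁵/(ℏG)) = 1.86e43 rad/s.
1.90e4 × 1.86e43 rad/s = 3.54e47 rad/s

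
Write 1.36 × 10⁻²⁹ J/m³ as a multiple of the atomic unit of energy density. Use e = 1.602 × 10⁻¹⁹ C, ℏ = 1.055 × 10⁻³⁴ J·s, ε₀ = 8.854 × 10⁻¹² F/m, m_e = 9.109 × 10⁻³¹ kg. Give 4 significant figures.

atomic unit of energy density: u_au = E_h/a₀³ = m_e⁴e¹⁰/((4πε₀)⁵ℏ⁸) = 2.929 × 10¹³ J/m³.
1.36 × 10⁻²⁹ / 2.929 × 10¹³ = 4.643 × 10⁻⁴³

4.643 × 10⁻⁴³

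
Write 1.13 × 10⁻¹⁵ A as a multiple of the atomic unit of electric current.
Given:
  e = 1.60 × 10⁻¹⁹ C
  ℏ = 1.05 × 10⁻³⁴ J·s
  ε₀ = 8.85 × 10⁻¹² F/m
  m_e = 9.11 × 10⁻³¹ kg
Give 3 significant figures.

atomic unit of electric current: I_au = e E_h/ℏ = m_e e⁵/((4πε₀)²ℏ³) = 6.67 × 10⁻³ A.
1.13 × 10⁻¹⁵ / 6.67 × 10⁻³ = 1.69 × 10⁻¹³

1.69 × 10⁻¹³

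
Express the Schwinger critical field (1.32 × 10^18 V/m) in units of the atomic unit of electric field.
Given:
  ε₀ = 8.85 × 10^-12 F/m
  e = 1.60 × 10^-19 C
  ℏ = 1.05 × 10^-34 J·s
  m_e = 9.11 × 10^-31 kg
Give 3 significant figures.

2.54 × 10^6

atomic unit of electric field: E_au = E_h/(e a₀) = m_e²e⁵/((4πε₀)³ℏ⁴) = 5.20 × 10^11 V/m.
1.32 × 10^18 / 5.20 × 10^11 = 2.54 × 10^6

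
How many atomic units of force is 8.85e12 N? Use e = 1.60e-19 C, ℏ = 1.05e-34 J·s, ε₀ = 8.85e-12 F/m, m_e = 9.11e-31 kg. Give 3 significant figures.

atomic unit of force: F_au = E_h/a₀ = m_e²e⁶/((4πε₀)³ℏ⁴) = 8.33e-8 N.
8.85e12 / 8.33e-8 = 1.06e20

1.06e20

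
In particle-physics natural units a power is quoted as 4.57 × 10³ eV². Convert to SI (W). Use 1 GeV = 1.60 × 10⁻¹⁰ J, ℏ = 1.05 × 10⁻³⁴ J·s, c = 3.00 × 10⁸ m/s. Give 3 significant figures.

1.11 W

Power is [E]/[T] = [E]²/ℏ.
1 GeV² → 1/ℏ × (1 GeV in J)² = 2.44 × 10¹⁴ W.
Convert the energy scale: 4.57 × 10³ eV² = 4.57 × 10⁻¹⁵ GeV².
Result: 4.57 × 10⁻¹⁵ × 2.44 × 10¹⁴ = 1.11 W.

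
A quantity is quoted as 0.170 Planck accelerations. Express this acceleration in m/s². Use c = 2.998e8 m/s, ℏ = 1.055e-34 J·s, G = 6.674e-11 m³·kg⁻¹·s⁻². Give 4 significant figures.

9.452e50 m/s²

One Planck acceleration: a_P = √(c⁷/(ℏG)) = 5.560e51 m/s².
0.170 × 5.560e51 m/s² = 9.452e50 m/s²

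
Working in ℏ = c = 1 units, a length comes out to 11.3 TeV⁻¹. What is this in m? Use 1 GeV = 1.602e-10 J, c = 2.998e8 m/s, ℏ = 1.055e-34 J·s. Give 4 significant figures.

2.231e-18 m

A length is [E]⁻¹ in ℏ=c=1; restore one factor of ℏc.
1 GeV⁻¹ → ℏc × (1 GeV in J)⁻¹ = 1.974e-16 m.
Convert the energy scale: 11.3 TeV⁻¹ = 0.0113 GeV⁻¹.
Result: 0.0113 × 1.974e-16 = 2.231e-18 m.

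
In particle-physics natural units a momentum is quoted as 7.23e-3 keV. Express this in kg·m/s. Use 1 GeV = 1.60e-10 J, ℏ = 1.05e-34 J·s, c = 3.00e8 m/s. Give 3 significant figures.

3.86e-27 kg·m/s

Momentum is [E]/c; divide by c.
1 GeV → 1/c × (1 GeV in J) = 5.33e-19 kg·m/s.
Convert the energy scale: 7.23e-3 keV = 7.23e-9 GeV.
Result: 7.23e-9 × 5.33e-19 = 3.86e-27 kg·m/s.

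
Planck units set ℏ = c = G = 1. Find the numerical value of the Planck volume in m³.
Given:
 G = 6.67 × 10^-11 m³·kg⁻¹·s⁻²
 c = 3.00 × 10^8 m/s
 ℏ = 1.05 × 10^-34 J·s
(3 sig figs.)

From ℏ = c = G = 1 the volume scale is V_P = (ℏG/c³)^(3/2).
  = √(1.75 × 10^-209)
  = 4.18 × 10^-105 m³

4.18 × 10^-105 m³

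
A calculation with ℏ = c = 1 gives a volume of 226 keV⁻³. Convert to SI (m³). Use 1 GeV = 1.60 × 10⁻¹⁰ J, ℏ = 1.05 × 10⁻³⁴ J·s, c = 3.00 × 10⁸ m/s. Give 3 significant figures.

1.72 × 10⁻²⁷ m³

Volume is [L]³ = [E]⁻³·(ℏc)³.
1 GeV⁻³ → (ℏc)³ × (1 GeV in J)⁻³ = 7.63 × 10⁻⁴⁸ m³.
Convert the energy scale: 226 keV⁻³ = 2.26 × 10²⁰ GeV⁻³.
Result: 2.26 × 10²⁰ × 7.63 × 10⁻⁴⁸ = 1.72 × 10⁻²⁷ m³.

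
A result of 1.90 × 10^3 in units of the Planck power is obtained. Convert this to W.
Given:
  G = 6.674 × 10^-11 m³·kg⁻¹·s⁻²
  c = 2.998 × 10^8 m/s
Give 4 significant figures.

One Planck power: P_P = c⁵/G = 3.629 × 10^52 W.
1.90 × 10^3 × 3.629 × 10^52 W = 6.895 × 10^55 W

6.895 × 10^55 W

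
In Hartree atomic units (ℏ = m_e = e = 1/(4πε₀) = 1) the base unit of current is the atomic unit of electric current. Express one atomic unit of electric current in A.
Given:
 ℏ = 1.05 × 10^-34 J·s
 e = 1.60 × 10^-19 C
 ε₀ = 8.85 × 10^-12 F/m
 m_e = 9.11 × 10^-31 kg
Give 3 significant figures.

I_au = e E_h/ℏ = m_e e⁵/((4πε₀)²ℏ³)
E_h = 4.38 × 10^-18 J
e·E_h/ℏ = 6.67 × 10^-3 A

6.67 × 10^-3 A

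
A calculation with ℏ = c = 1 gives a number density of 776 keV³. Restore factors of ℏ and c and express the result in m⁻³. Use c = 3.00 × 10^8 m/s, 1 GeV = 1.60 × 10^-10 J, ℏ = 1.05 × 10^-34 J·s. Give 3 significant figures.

1.02 × 10^32 m⁻³

Number density is [L]⁻³ = [E]³/(ℏc)³.
1 GeV³ → 1/(ℏc)³ × (1 GeV in J)³ = 1.31 × 10^47 m⁻³.
Convert the energy scale: 776 keV³ = 7.76 × 10^-16 GeV³.
Result: 7.76 × 10^-16 × 1.31 × 10^47 = 1.02 × 10^32 m⁻³.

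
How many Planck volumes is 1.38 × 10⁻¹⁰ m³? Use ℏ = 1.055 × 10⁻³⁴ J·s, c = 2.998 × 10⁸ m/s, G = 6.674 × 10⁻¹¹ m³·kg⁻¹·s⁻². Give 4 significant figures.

Planck volume: V_P = (ℏG/c³)^(3/2) = 4.224 × 10⁻¹⁰⁵ m³.
1.38 × 10⁻¹⁰ / 4.224 × 10⁻¹⁰⁵ = 3.267 × 10⁹⁴

3.267 × 10⁹⁴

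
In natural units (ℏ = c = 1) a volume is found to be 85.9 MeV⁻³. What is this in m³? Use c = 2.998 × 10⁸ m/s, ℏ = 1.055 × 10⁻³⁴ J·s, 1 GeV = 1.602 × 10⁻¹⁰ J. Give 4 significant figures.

6.611 × 10⁻³⁷ m³

Volume is [L]³ = [E]⁻³·(ℏc)³.
1 GeV⁻³ → (ℏc)³ × (1 GeV in J)⁻³ = 7.696 × 10⁻⁴⁸ m³.
Convert the energy scale: 85.9 MeV⁻³ = 8.59 × 10¹⁰ GeV⁻³.
Result: 8.59 × 10¹⁰ × 7.696 × 10⁻⁴⁸ = 6.611 × 10⁻³⁷ m³.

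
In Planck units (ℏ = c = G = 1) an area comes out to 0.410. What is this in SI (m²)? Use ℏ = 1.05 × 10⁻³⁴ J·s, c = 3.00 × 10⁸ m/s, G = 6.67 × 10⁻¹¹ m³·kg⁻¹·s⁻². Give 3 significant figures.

One Planck area: A_P = ℏG/c³ = 2.59 × 10⁻⁷⁰ m².
0.410 × 2.59 × 10⁻⁷⁰ m² = 1.06 × 10⁻⁷⁰ m²

1.06 × 10⁻⁷⁰ m²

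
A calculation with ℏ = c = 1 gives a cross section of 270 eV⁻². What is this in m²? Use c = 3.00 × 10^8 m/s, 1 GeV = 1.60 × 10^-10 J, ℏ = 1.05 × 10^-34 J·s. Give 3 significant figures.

1.05 × 10^-11 m²

Area is [L]² = [E]⁻²·(ℏc)²; restore (ℏc)².
1 GeV⁻² → (ℏc)² × (1 GeV in J)⁻² = 3.88 × 10^-32 m².
Convert the energy scale: 270 eV⁻² = 2.70 × 10^20 GeV⁻².
Result: 2.70 × 10^20 × 3.88 × 10^-32 = 1.05 × 10^-11 m².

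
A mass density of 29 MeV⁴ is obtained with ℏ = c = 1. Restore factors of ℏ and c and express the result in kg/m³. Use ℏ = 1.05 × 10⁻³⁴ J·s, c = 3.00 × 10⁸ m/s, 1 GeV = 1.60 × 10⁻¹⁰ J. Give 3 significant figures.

6.76 × 10⁹ kg/m³

Mass density is [E]/(c²[L]³) = [E]⁴/(ℏ³c⁵).
1 GeV⁴ → 1/(ℏ³c⁵) × (1 GeV in J)⁴ = 2.33 × 10²⁰ kg/m³.
Convert the energy scale: 29 MeV⁴ = 2.90 × 10⁻¹¹ GeV⁴.
Result: 2.90 × 10⁻¹¹ × 2.33 × 10²⁰ = 6.76 × 10⁹ kg/m³.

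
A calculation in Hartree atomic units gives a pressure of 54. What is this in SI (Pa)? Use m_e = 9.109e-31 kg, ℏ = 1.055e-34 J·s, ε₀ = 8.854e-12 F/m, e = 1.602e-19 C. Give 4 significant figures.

1.582e15 Pa

One atomic unit of pressure: P_au = E_h/a₀³ = m_e⁴e¹⁰/((4πε₀)⁵ℏ⁸) = 2.929e13 Pa.
54 × 2.929e13 Pa = 1.582e15 Pa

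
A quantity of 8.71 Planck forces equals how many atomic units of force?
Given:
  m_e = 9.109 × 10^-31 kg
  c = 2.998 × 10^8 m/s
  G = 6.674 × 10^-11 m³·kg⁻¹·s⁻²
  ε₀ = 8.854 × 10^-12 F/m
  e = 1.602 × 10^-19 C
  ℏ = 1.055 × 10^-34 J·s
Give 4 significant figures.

1.283 × 10^52

Planck force: F_P = c⁴/G = 1.210 × 10^44 N
atomic unit of force: F_au = E_h/a₀ = m_e²e⁶/((4πε₀)³ℏ⁴) = 8.220 × 10^-8 N
8.71 × 1.210 × 10^44 / 8.220 × 10^-8 = 1.283 × 10^52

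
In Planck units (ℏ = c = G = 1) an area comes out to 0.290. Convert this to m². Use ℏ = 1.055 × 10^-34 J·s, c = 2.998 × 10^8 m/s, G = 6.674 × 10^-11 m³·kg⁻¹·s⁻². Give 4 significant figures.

7.578 × 10^-71 m²

One Planck area: A_P = ℏG/c³ = 2.613 × 10^-70 m².
0.290 × 2.613 × 10^-70 m² = 7.578 × 10^-71 m²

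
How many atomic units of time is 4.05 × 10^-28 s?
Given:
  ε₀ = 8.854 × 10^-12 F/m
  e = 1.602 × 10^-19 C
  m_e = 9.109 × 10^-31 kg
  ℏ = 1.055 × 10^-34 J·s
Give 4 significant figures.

1.672 × 10^-11

atomic unit of time: τ_au = (4πε₀)²ℏ³/(m_e e⁴) = 2.423 × 10^-17 s.
4.05 × 10^-28 / 2.423 × 10^-17 = 1.672 × 10^-11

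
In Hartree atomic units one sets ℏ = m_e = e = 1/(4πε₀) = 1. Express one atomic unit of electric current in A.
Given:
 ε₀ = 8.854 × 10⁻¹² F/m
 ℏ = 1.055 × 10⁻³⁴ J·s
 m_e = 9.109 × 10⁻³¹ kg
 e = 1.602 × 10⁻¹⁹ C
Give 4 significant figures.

6.612 × 10⁻³ A

I_au = e E_h/ℏ = m_e e⁵/((4πε₀)²ℏ³)
E_h = 4.354 × 10⁻¹⁸ J
e·E_h/ℏ = 6.612 × 10⁻³ A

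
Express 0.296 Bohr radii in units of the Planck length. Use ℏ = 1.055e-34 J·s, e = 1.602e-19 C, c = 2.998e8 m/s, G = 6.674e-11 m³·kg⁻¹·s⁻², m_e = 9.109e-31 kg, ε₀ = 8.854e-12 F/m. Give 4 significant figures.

Bohr radius: a₀ = 4πε₀ℏ²/(m_e e²) = 5.297e-11 m
Planck length: ℓ_P = √(ℏG/c³) = 1.616e-35 m
0.296 × 5.297e-11 / 1.616e-35 = 9.700e23

9.700e23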